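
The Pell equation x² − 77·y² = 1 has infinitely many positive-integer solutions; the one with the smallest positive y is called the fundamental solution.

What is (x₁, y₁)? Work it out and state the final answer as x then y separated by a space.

351 40

[8; 1,3,2,3,1,16] for √77; ℓ=6 ⇒ convergent index 5
a_0=8:  p_0=8·1+0=8,  q_0=8·0+1=1
a_1=1:  p_1=1·8+1=9,  q_1=1·1+0=1
a_2=3:  p_2=3·9+8=35,  q_2=3·1+1=4
a_3=2:  p_3=2·35+9=79,  q_3=2·4+1=9
a_4=3:  p_4=3·79+35=272,  q_4=3·9+4=31
a_5=1:  p_5=1·272+79=351,  q_5=1·31+9=40
fundamental: x₁=351, y₁=40  (since 123201 − 77·1600 = 1)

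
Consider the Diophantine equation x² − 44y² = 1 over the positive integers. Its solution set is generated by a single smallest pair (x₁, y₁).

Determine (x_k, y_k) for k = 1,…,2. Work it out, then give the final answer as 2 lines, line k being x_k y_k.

d=44: √d = [6; 1,1,1,2,1,1,1,12] (ℓ=8, even), read p_7/q_7
step 0: (6, 1)  from 6·(1,0) + (0,1)
…
step 4: (53, 8)  from 2·(20,3) + (13,2)
…
step 6: (126, 19)  from 1·(73,11) + (53,8)
step 7: (199, 30)  from 1·(126,19) + (73,11)
fundamental: x₁=199, y₁=30  (since 39601 − 44·900 = 1)
(199+30√44)^2 = 79201 + 11940√44

199 30
79201 11940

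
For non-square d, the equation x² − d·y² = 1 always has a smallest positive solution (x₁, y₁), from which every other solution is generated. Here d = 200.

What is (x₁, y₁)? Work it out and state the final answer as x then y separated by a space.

[14; 7,28] for √200; ℓ=2 ⇒ convergent index 1
a_0=14:  p_0=14·1+0=14,  q_0=14·0+1=1
a_1=7:  p_1=7·14+1=99,  q_1=7·1+0=7
(x₁, y₁) = (99, 7);  99² − 200·7² = 1 ✓

99 7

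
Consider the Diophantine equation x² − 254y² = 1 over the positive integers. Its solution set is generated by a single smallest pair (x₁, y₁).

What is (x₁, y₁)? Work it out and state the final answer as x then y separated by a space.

√254 = [15; 1,14,1,30, …], period ℓ=4 (even) → k=3
i=0: a=15 ⇒ p=15, q=1
i=1: a=1 ⇒ p=16, q=1
i=2: a=14 ⇒ p=239, q=15
i=3: a=1 ⇒ p=255, q=16
→ (255, 16).  Check: 255²=65025, 254·16²=65024, difference 1.

255 16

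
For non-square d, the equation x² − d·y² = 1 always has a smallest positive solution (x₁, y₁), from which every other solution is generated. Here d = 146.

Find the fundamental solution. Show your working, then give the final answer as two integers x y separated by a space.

145 12

√146 = [12; 12,24, …], period ℓ=2 (even) → k=1
k=0  a_k=12  p_k/q_k = 12/1
k=1  a_k=12  p_k/q_k = 145/12
(x₁, y₁) = (145, 12);  145² − 146·12² = 1 ✓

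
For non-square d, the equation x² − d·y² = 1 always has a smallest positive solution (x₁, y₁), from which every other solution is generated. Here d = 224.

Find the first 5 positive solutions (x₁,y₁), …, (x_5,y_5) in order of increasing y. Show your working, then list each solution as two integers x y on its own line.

15 1
449 30
13455 899
403201 26940
12082575 807301

√224 = [14; 1,28, …], period ℓ=2 (even) → k=1
i=0: a=14 ⇒ p=14, q=1
i=1: a=1 ⇒ p=15, q=1
fundamental: x₁=15, y₁=1  (since 225 − 224·1 = 1)
n=2: (15,1)∘(15,1) = (15·15+224·1·1, 15·1+1·15) = (449,30)
n=3: (449,30)∘(15,1) = (15·449+224·1·30, 15·30+1·449) = (13455,899)
n=4: (13455,899)∘(15,1) = (15·13455+224·1·899, 15·899+1·13455) = (403201,26940)
n=5: (403201,26940)∘(15,1) = (15·403201+224·1·26940, 15·26940+1·403201) = (12082575,807301)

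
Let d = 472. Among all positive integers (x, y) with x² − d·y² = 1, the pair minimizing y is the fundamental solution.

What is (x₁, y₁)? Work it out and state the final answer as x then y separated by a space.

306917 14127

√472 = [21; 1,2,1,1,1,…,2,1,42, …], period ℓ=14 (even) → k=13
i=0: a=21 ⇒ p=21, q=1
i=1: a=1 ⇒ p=22, q=1
…
i=4: a=1 ⇒ p=152, q=7
i=5: a=1 ⇒ p=239, q=11
i=6: a=4 ⇒ p=1108, q=51
…
i=9: a=1 ⇒ p=30003, q=1381
…
i=12: a=2 ⇒ p=222687, q=10250
i=13: a=1 ⇒ p=306917, q=14127
(x₁, y₁) = (306917, 14127);  306917² − 472·14127² = 1 ✓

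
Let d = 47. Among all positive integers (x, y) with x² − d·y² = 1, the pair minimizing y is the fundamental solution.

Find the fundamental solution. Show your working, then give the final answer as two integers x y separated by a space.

√47 = [6; 1,5,1,12, …], period ℓ=4 (even) → k=3
k=0  a_k=6  p_k/q_k = 6/1
…
k=2  a_k=5  p_k/q_k = 41/6
k=3  a_k=1  p_k/q_k = 48/7
→ (48, 7).  Check: 48²=2304, 47·7²=2303, difference 1.

48 7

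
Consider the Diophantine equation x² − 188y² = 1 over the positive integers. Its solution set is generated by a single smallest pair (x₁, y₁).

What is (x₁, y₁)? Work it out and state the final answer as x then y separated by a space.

4607 336

√188 → a₀=13, period (1,2,2,6,2,2,1,26); ℓ=8 even so k=7
i=0: a=13 ⇒ p=13, q=1
…
i=3: a=2 ⇒ p=96, q=7
i=4: a=6 ⇒ p=617, q=45
i=5: a=2 ⇒ p=1330, q=97
i=6: a=2 ⇒ p=3277, q=239
i=7: a=1 ⇒ p=4607, q=336
→ (4607, 336).  Check: 4607²=21224449, 188·336²=21224448, difference 1.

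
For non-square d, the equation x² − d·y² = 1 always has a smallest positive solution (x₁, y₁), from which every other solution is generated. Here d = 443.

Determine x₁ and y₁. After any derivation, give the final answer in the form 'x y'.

442 21

√443 = [21; 21,42, …], period ℓ=2 (even) → k=1
step 0: (21, 1)  from 21·(1,0) + (0,1)
step 1: (442, 21)  from 21·(21,1) + (1,0)
fundamental: x₁=442, y₁=21  (since 195364 − 443·441 = 1)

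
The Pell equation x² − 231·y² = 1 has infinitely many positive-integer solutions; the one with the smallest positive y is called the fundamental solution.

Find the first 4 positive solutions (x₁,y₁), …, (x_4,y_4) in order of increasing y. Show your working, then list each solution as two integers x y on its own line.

76 5
11551 760
1755676 115515
266851201 17557520

[15; 5,30] for √231; ℓ=2 ⇒ convergent index 1
k=0  a_k=15  p_k/q_k = 15/1
k=1  a_k=5  p_k/q_k = 76/5
fundamental: x₁=76, y₁=5  (since 5776 − 231·25 = 1)
k=2:  x_2 = 76·76+231·5·5 = 11551,  y_2 = 76·5+5·76 = 760
k=3:  x_3 = 76·11551+231·5·760 = 1755676,  y_3 = 76·760+5·11551 = 115515
k=4:  x_4 = 76·1755676+231·5·115515 = 266851201,  y_4 = 76·115515+5·1755676 = 17557520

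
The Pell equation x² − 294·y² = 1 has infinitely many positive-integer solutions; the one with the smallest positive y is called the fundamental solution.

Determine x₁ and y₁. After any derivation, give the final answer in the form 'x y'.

4801 280

[17; 6,1,4,1,6,34] for √294; ℓ=6 ⇒ convergent index 5
i=0: a=17 ⇒ p=17, q=1
…
i=4: a=1 ⇒ p=703, q=41
i=5: a=6 ⇒ p=4801, q=280
fundamental: x₁=4801, y₁=280  (since 23049601 − 294·78400 = 1)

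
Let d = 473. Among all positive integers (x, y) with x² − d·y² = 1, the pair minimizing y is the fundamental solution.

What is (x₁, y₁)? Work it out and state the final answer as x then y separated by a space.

87 4

d=473: √d = [21; 1,2,1,42] (ℓ=4, even), read p_3/q_3
i=0: a=21 ⇒ p=21, q=1
i=1: a=1 ⇒ p=22, q=1
i=2: a=2 ⇒ p=65, q=3
i=3: a=1 ⇒ p=87, q=4
→ (87, 4).  Check: 87²=7569, 473·4²=7568, difference 1.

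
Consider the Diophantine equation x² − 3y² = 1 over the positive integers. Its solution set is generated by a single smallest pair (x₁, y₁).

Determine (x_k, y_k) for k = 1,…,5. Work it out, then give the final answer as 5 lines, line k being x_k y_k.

2 1
7 4
26 15
97 56
362 209

√3 = [1; 1,2, …], period ℓ=2 (even) → k=1
a_0=1:  p_0=1·1+0=1,  q_0=1·0+1=1
a_1=1:  p_1=1·1+1=2,  q_1=1·1+0=1
fundamental: x₁=2, y₁=1  (since 4 − 3·1 = 1)
(x_2, y_2) = (2·2 + 3·1·1, 2·1 + 1·2) = (7, 4)
(x_3, y_3) = (2·7 + 3·1·4, 2·4 + 1·7) = (26, 15)
(x_4, y_4) = (2·26 + 3·1·15, 2·15 + 1·26) = (97, 56)
(x_5, y_5) = (2·97 + 3·1·56, 2·56 + 1·97) = (362, 209)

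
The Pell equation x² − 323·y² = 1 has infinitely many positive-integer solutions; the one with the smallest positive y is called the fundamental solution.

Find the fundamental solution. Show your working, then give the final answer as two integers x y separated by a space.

18 1

d=323: √d = [17; 1,34] (ℓ=2, even), read p_1/q_1
a_0=17:  p_0=17·1+0=17,  q_0=17·0+1=1
a_1=1:  p_1=1·17+1=18,  q_1=1·1+0=1
fundamental: x₁=18, y₁=1  (since 324 − 323·1 = 1)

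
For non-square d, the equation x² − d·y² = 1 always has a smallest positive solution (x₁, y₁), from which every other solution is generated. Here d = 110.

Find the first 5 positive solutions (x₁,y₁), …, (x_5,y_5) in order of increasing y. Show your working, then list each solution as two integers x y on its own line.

√110 = [10; 2,20, …], period ℓ=2 (even) → k=1
k=0  a_k=10  p_k/q_k = 10/1
k=1  a_k=2  p_k/q_k = 21/2
fundamental: x₁=21, y₁=2  (since 441 − 110·4 = 1)
(21+2√110)^2 = 881 + 84√110
(21+2√110)^3 = 36981 + 3526√110
(21+2√110)^4 = 1552321 + 148008√110
(21+2√110)^5 = 65160501 + 6212810√110

21 2
881 84
36981 3526
1552321 148008
65160501 6212810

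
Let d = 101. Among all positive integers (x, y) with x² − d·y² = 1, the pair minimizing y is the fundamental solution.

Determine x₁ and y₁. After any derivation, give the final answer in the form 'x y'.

201 20

d=101: √d = [10; 20] (ℓ=1, odd), read p_1/q_1
step 0: (10, 1)  from 10·(1,0) + (0,1)
step 1: (201, 20)  from 20·(10,1) + (1,0)
fundamental: x₁=201, y₁=20  (since 40401 − 101·400 = 1)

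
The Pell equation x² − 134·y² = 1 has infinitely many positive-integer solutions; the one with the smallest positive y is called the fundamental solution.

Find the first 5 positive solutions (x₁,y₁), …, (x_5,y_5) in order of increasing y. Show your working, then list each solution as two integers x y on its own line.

√134 → a₀=11, period (1,1,2,1,3,…,1,1,22); ℓ=14 even so k=13
i=0: a=11 ⇒ p=11, q=1
i=1: a=1 ⇒ p=12, q=1
i=2: a=1 ⇒ p=23, q=2
i=3: a=2 ⇒ p=58, q=5
i=4: a=1 ⇒ p=81, q=7
…
i=9: a=3 ⇒ p=17630, q=1523
…
i=12: a=1 ⇒ p=84029, q=7259
i=13: a=1 ⇒ p=145925, q=12606
fundamental: x₁=145925, y₁=12606  (since 21294105625 − 134·158911236 = 1)
(x_2, y_2) = (145925·145925 + 134·12606·12606, 145925·12606 + 12606·145925) = (42588211249, 3679061100)
(x_3, y_3) = (145925·42588211249 + 134·12606·3679061100, 145925·3679061100 + 12606·42588211249) = (12429369452874725, 1073733982022394)
(x_4, y_4) = (145925·12429369452874725 + 134·12606·1073733982022394, 145925·1073733982022394 + 12606·12429369452874725) = (3627511474778900280001, 313369262649556627800)
(x_5, y_5) = (145925·3627511474778900280001 + 134·12606·313369262649556627800, 145925·313369262649556627800 + 12606·3627511474778900280001) = (1058689223901792677265417125, 91456819303199367841407606)

145925 12606
42588211249 3679061100
12429369452874725 1073733982022394
3627511474778900280001 313369262649556627800
1058689223901792677265417125 91456819303199367841407606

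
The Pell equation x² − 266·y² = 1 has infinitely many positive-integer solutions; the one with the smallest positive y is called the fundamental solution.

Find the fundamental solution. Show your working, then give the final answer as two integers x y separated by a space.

√266 → a₀=16, period (3,4,3,32); ℓ=4 even so k=3
step 0: (16, 1)  from 16·(1,0) + (0,1)
step 1: (49, 3)  from 3·(16,1) + (1,0)
step 2: (212, 13)  from 4·(49,3) + (16,1)
step 3: (685, 42)  from 3·(212,13) + (49,3)
→ (685, 42).  Check: 685²=469225, 266·42²=469224, difference 1.

685 42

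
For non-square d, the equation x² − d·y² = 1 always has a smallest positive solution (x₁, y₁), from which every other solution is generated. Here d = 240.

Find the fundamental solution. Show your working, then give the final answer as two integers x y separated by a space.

31 2

√240 = [15; 2,30, …], period ℓ=2 (even) → k=1
a_0=15:  p_0=15·1+0=15,  q_0=15·0+1=1
a_1=2:  p_1=2·15+1=31,  q_1=2·1+0=2
(x₁, y₁) = (31, 2);  31² − 240·2² = 1 ✓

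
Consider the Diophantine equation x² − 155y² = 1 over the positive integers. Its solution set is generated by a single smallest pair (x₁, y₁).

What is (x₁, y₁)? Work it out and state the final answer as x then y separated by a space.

249 20

[12; 2,4,2,24] for √155; ℓ=4 ⇒ convergent index 3
a_0=12:  p_0=12·1+0=12,  q_0=12·0+1=1
a_1=2:  p_1=2·12+1=25,  q_1=2·1+0=2
a_2=4:  p_2=4·25+12=112,  q_2=4·2+1=9
a_3=2:  p_3=2·112+25=249,  q_3=2·9+2=20
fundamental: x₁=249, y₁=20  (since 62001 − 155·400 = 1)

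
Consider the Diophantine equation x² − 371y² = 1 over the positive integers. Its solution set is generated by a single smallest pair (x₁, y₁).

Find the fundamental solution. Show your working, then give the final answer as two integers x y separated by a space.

d=371: √d = [19; 3,1,4,1,3,38] (ℓ=6, even), read p_5/q_5
k=0  a_k=19  p_k/q_k = 19/1
…
k=4  a_k=1  p_k/q_k = 443/23
k=5  a_k=3  p_k/q_k = 1695/88
→ (1695, 88).  Check: 1695²=2873025, 371·88²=2873024, difference 1.

1695 88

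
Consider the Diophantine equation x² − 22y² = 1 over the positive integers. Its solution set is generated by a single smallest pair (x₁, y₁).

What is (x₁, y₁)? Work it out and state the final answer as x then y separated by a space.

197 42

√22 → a₀=4, period (1,2,4,2,1,8); ℓ=6 even so k=5
i=0: a=4 ⇒ p=4, q=1
i=1: a=1 ⇒ p=5, q=1
i=2: a=2 ⇒ p=14, q=3
i=3: a=4 ⇒ p=61, q=13
i=4: a=2 ⇒ p=136, q=29
i=5: a=1 ⇒ p=197, q=42
(x₁, y₁) = (197, 42);  197² − 22·42² = 1 ✓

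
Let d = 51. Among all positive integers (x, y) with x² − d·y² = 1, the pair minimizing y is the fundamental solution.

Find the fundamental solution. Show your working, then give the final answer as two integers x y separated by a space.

50 7

√51 → a₀=7, period (7,14); ℓ=2 even so k=1
step 0: (7, 1)  from 7·(1,0) + (0,1)
step 1: (50, 7)  from 7·(7,1) + (1,0)
fundamental: x₁=50, y₁=7  (since 2500 − 51·49 = 1)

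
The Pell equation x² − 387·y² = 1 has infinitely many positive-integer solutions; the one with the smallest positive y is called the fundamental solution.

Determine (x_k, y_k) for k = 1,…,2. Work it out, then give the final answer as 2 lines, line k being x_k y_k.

√387 = [19; 1,2,19,2,1,38, …], period ℓ=6 (even) → k=5
a_0=19:  p_0=19·1+0=19,  q_0=19·0+1=1
…
a_2=2:  p_2=2·20+19=59,  q_2=2·1+1=3
a_3=19:  p_3=19·59+20=1141,  q_3=19·3+1=58
a_4=2:  p_4=2·1141+59=2341,  q_4=2·58+3=119
a_5=1:  p_5=1·2341+1141=3482,  q_5=1·119+58=177
(x₁, y₁) = (3482, 177);  3482² − 387·177² = 1 ✓
(3482+177√387)^2 = 24248647 + 1232628√387

3482 177
24248647 1232628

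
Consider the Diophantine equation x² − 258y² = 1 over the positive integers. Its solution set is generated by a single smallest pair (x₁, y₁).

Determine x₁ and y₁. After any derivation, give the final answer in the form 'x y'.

√258 → a₀=16, period (16,32); ℓ=2 even so k=1
i=0: a=16 ⇒ p=16, q=1
i=1: a=16 ⇒ p=257, q=16
fundamental: x₁=257, y₁=16  (since 66049 − 258·256 = 1)

257 16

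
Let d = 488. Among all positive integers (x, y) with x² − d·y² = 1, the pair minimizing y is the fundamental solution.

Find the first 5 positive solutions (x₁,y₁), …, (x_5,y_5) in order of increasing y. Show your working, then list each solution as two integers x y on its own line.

√488 = [22; 11,44, …], period ℓ=2 (even) → k=1
k=0  a_k=22  p_k/q_k = 22/1
k=1  a_k=11  p_k/q_k = 243/11
(x₁, y₁) = (243, 11);  243² − 488·11² = 1 ✓
(x_2, y_2) = (243·243 + 488·11·11, 243·11 + 11·243) = (118097, 5346)
(x_3, y_3) = (243·118097 + 488·11·5346, 243·5346 + 11·118097) = (57394899, 2598145)
(x_4, y_4) = (243·57394899 + 488·11·2598145, 243·2598145 + 11·57394899) = (27893802817, 1262693124)
(x_5, y_5) = (243·27893802817 + 488·11·1262693124, 243·1262693124 + 11·27893802817) = (13556330774163, 613666260119)

243 11
118097 5346
57394899 2598145
27893802817 1262693124
13556330774163 613666260119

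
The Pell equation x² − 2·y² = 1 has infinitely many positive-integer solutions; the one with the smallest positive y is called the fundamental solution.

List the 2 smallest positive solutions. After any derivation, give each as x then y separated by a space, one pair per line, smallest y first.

√2 → a₀=1, period (2); ℓ=1 odd so k=1
a_0=1:  p_0=1·1+0=1,  q_0=1·0+1=1
a_1=2:  p_1=2·1+1=3,  q_1=2·1+0=2
(x₁, y₁) = (3, 2);  3² − 2·2² = 1 ✓
k=2:  x_2 = 3·3+2·2·2 = 17,  y_2 = 3·2+2·3 = 12

3 2
17 12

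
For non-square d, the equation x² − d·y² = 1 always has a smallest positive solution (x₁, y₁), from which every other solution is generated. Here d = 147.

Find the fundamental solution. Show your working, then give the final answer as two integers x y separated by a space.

√147 = [12; 8,24, …], period ℓ=2 (even) → k=1
k=0  a_k=12  p_k/q_k = 12/1
k=1  a_k=8  p_k/q_k = 97/8
fundamental: x₁=97, y₁=8  (since 9409 − 147·64 = 1)

97 8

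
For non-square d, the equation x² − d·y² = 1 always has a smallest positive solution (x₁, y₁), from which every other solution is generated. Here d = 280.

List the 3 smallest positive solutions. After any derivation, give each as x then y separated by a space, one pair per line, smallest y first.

√280 → a₀=16, period (1,2,1,2,1,32); ℓ=6 even so k=5
i=0: a=16 ⇒ p=16, q=1
…
i=3: a=1 ⇒ p=67, q=4
i=4: a=2 ⇒ p=184, q=11
i=5: a=1 ⇒ p=251, q=15
→ (251, 15).  Check: 251²=63001, 280·15²=63000, difference 1.
(251+15√280)^2 = 126001 + 7530√280
(251+15√280)^3 = 63252251 + 3780045√280

251 15
126001 7530
63252251 3780045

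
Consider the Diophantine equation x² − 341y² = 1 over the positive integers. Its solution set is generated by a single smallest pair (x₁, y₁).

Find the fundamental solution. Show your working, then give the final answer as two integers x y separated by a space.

√341 → a₀=18, period (2,6,1,8,2,…,6,2,36); ℓ=14 even so k=13
step 0: (18, 1)  from 18·(1,0) + (0,1)
…
step 4: (2456, 133)  from 8·(277,15) + (240,13)
step 5: (5189, 281)  from 2·(2456,133) + (277,15)
…
step 7: (20479, 1109)  from 2·(7645,414) + (5189,281)
…
step 9: (76727, 4155)  from 2·(28124,1523) + (20479,1109)
…
step 12: (4953942, 268271)  from 6·(718667,38918) + (641940,34763)
step 13: (10626551, 575460)  from 2·(4953942,268271) + (718667,38918)
fundamental: x₁=10626551, y₁=575460  (since 112923586155601 − 341·331154211600 = 1)

10626551 575460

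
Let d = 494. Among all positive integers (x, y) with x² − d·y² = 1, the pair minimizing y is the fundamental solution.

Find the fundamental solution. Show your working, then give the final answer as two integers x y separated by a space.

d=494: √d = [22; 4,2,2,1,2,1,2,2,4,44] (ℓ=10, even), read p_9/q_9
k=0  a_k=22  p_k/q_k = 22/1
k=1  a_k=4  p_k/q_k = 89/4
…
k=3  a_k=2  p_k/q_k = 489/22
…
k=6  a_k=1  p_k/q_k = 2556/115
k=7  a_k=2  p_k/q_k = 6979/314
k=8  a_k=2  p_k/q_k = 16514/743
k=9  a_k=4  p_k/q_k = 73035/3286
(x₁, y₁) = (73035, 3286);  73035² − 494·3286² = 1 ✓

73035 3286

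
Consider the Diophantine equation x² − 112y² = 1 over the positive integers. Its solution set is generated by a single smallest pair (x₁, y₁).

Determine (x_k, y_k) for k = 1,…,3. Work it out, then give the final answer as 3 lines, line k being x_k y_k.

d=112: √d = [10; 1,1,2,1,1,20] (ℓ=6, even), read p_5/q_5
k=0  a_k=10  p_k/q_k = 10/1
k=1  a_k=1  p_k/q_k = 11/1
k=2  a_k=1  p_k/q_k = 21/2
k=3  a_k=2  p_k/q_k = 53/5
k=4  a_k=1  p_k/q_k = 74/7
k=5  a_k=1  p_k/q_k = 127/12
fundamental: x₁=127, y₁=12  (since 16129 − 112·144 = 1)
(127+12√112)^2 = 32257 + 3048√112
(127+12√112)^3 = 8193151 + 774180√112

127 12
32257 3048
8193151 774180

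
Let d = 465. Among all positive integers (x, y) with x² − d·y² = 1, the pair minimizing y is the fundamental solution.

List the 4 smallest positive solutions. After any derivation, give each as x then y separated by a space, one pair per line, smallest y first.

15871 736
503777281 23362112
15990898437631 741560158368
507583097703505921 23538602523554944

√465 = [21; 1,1,3,2,2,2,3,1,1,42, …], period ℓ=10 (even) → k=9
i=0: a=21 ⇒ p=21, q=1
…
i=5: a=2 ⇒ p=841, q=39
…
i=7: a=3 ⇒ p=6922, q=321
i=8: a=1 ⇒ p=8949, q=415
i=9: a=1 ⇒ p=15871, q=736
fundamental: x₁=15871, y₁=736  (since 251888641 − 465·541696 = 1)
(15871+736√465)^2 = 503777281 + 23362112√465
(15871+736√465)^3 = 15990898437631 + 741560158368√465
(15871+736√465)^4 = 507583097703505921 + 23538602523554944√465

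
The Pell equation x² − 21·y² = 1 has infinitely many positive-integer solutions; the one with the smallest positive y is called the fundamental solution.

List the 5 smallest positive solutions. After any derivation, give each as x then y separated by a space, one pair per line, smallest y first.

55 12
6049 1320
665335 145188
73180801 15969360
8049222775 1756484412

√21 = [4; 1,1,2,1,1,8, …], period ℓ=6 (even) → k=5
step 0: (4, 1)  from 4·(1,0) + (0,1)
step 1: (5, 1)  from 1·(4,1) + (1,0)
…
step 4: (32, 7)  from 1·(23,5) + (9,2)
step 5: (55, 12)  from 1·(32,7) + (23,5)
→ (55, 12).  Check: 55²=3025, 21·12²=3024, difference 1.
n=2: (55,12)∘(55,12) = (55·55+21·12·12, 55·12+12·55) = (6049,1320)
n=3: (6049,1320)∘(55,12) = (55·6049+21·12·1320, 55·1320+12·6049) = (665335,145188)
n=4: (665335,145188)∘(55,12) = (55·665335+21·12·145188, 55·145188+12·665335) = (73180801,15969360)
n=5: (73180801,15969360)∘(55,12) = (55·73180801+21·12·15969360, 55·15969360+12·73180801) = (8049222775,1756484412)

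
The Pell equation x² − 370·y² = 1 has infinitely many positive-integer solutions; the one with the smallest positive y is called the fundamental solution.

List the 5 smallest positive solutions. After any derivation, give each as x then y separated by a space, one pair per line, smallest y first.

213859 11118
91471343761 4755368724
39123940210553539 2033956799880714
16734013458886067250241 869959934526623861928
7157438768568706971928026499 372097523273824548176239590

[19; 4,4,38] for √370; ℓ=3 ⇒ convergent index 5
step 0: (19, 1)  from 19·(1,0) + (0,1)
…
step 4: (50339, 2617)  from 4·(12503,650) + (327,17)
step 5: (213859, 11118)  from 4·(50339,2617) + (12503,650)
→ (213859, 11118).  Check: 213859²=45735671881, 370·11118²=45735671880, difference 1.
n=2: (213859,11118)∘(213859,11118) = (213859·213859+370·11118·11118, 213859·11118+11118·213859) = (91471343761,4755368724)
n=3: (91471343761,4755368724)∘(213859,11118) = (213859·91471343761+370·11118·4755368724, 213859·4755368724+11118·91471343761) = (39123940210553539,2033956799880714)
n=4: (39123940210553539,2033956799880714)∘(213859,11118) = (213859·39123940210553539+370·11118·2033956799880714, 213859·2033956799880714+11118·39123940210553539) = (16734013458886067250241,869959934526623861928)
n=5: (16734013458886067250241,869959934526623861928)∘(213859,11118) = (213859·16734013458886067250241+370·11118·869959934526623861928, 213859·869959934526623861928+11118·16734013458886067250241) = (7157438768568706971928026499,372097523273824548176239590)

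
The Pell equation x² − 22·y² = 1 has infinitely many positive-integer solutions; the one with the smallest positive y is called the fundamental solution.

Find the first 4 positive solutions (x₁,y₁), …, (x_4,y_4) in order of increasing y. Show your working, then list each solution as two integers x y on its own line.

√22 → a₀=4, period (1,2,4,2,1,8); ℓ=6 even so k=5
a_0=4:  p_0=4·1+0=4,  q_0=4·0+1=1
a_1=1:  p_1=1·4+1=5,  q_1=1·1+0=1
…
a_3=4:  p_3=4·14+5=61,  q_3=4·3+1=13
a_4=2:  p_4=2·61+14=136,  q_4=2·13+3=29
a_5=1:  p_5=1·136+61=197,  q_5=1·29+13=42
fundamental: x₁=197, y₁=42  (since 38809 − 22·1764 = 1)
n=2: (197,42)∘(197,42) = (197·197+22·42·42, 197·42+42·197) = (77617,16548)
n=3: (77617,16548)∘(197,42) = (197·77617+22·42·16548, 197·16548+42·77617) = (30580901,6519870)
n=4: (30580901,6519870)∘(197,42) = (197·30580901+22·42·6519870, 197·6519870+42·30580901) = (12048797377,2568812232)

197 42
77617 16548
30580901 6519870
12048797377 2568812232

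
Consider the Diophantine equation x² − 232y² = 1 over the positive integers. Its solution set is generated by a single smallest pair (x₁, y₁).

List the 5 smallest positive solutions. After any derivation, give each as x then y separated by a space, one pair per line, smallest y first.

19603 1287
768555217 50458122
30131975818099 1978261129845
1181354243155834177 77559705806244948
46316174427035658925363 3040805823861378301443

[15; 4,3,7,3,4,30] for √232; ℓ=6 ⇒ convergent index 5
a_0=15:  p_0=15·1+0=15,  q_0=15·0+1=1
a_1=4:  p_1=4·15+1=61,  q_1=4·1+0=4
…
a_4=3:  p_4=3·1447+198=4539,  q_4=3·95+13=298
a_5=4:  p_5=4·4539+1447=19603,  q_5=4·298+95=1287
fundamental: x₁=19603, y₁=1287  (since 384277609 − 232·1656369 = 1)
(19603+1287√232)^2 = 768555217 + 50458122√232
(19603+1287√232)^3 = 30131975818099 + 1978261129845√232
(19603+1287√232)^4 = 1181354243155834177 + 77559705806244948√232
(19603+1287√232)^5 = 46316174427035658925363 + 3040805823861378301443√232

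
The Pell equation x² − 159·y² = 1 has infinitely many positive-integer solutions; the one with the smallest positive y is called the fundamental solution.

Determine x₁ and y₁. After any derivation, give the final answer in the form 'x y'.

1324 105

√159 → a₀=12, period (1,1,1,1,3,1,1,1,1,24); ℓ=10 even so k=9
i=0: a=12 ⇒ p=12, q=1
…
i=2: a=1 ⇒ p=25, q=2
i=3: a=1 ⇒ p=38, q=3
…
i=7: a=1 ⇒ p=517, q=41
i=8: a=1 ⇒ p=807, q=64
i=9: a=1 ⇒ p=1324, q=105
fundamental: x₁=1324, y₁=105  (since 1752976 − 159·11025 = 1)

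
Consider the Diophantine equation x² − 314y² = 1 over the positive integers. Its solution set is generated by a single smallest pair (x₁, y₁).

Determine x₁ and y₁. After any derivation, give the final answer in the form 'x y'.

√314 = [17; 1,2,1,1,2,1,34, …], period ℓ=7 (odd) → k=13
k=0  a_k=17  p_k/q_k = 17/1
…
k=2  a_k=2  p_k/q_k = 53/3
k=3  a_k=1  p_k/q_k = 71/4
k=4  a_k=1  p_k/q_k = 124/7
…
k=6  a_k=1  p_k/q_k = 443/25
k=7  a_k=34  p_k/q_k = 15381/868
…
k=12  a_k=2  p_k/q_k = 282617/15949
k=13  a_k=1  p_k/q_k = 392499/22150
(x₁, y₁) = (392499, 22150);  392499² − 314·22150² = 1 ✓

392499 22150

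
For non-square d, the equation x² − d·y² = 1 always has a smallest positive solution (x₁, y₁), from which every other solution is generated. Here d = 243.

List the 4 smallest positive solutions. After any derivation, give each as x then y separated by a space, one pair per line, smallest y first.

70226 4505
9863382151 632736260
1385331749802026 88869073185015
194572614913330773601 12481839066348990520

[15; 1,1,2,3,15,3,2,1,1,30] for √243; ℓ=10 ⇒ convergent index 9
a_0=15:  p_0=15·1+0=15,  q_0=15·0+1=1
a_1=1:  p_1=1·15+1=16,  q_1=1·1+0=1
…
a_4=3:  p_4=3·78+31=265,  q_4=3·5+2=17
…
a_6=3:  p_6=3·4053+265=12424,  q_6=3·260+17=797
…
a_8=1:  p_8=1·28901+12424=41325,  q_8=1·1854+797=2651
a_9=1:  p_9=1·41325+28901=70226,  q_9=1·2651+1854=4505
(x₁, y₁) = (70226, 4505);  70226² − 243·4505² = 1 ✓
(x_2, y_2) = (70226·70226 + 243·4505·4505, 70226·4505 + 4505·70226) = (9863382151, 632736260)
(x_3, y_3) = (70226·9863382151 + 243·4505·632736260, 70226·632736260 + 4505·9863382151) = (1385331749802026, 88869073185015)
(x_4, y_4) = (70226·1385331749802026 + 243·4505·88869073185015, 70226·88869073185015 + 4505·1385331749802026) = (194572614913330773601, 12481839066348990520)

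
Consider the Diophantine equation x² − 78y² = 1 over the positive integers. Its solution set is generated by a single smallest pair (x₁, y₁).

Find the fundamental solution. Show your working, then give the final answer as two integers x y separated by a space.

53 6

d=78: √d = [8; 1,4,1,16] (ℓ=4, even), read p_3/q_3
a_0=8:  p_0=8·1+0=8,  q_0=8·0+1=1
a_1=1:  p_1=1·8+1=9,  q_1=1·1+0=1
a_2=4:  p_2=4·9+8=44,  q_2=4·1+1=5
a_3=1:  p_3=1·44+9=53,  q_3=1·5+1=6
→ (53, 6).  Check: 53²=2809, 78·6²=2808, difference 1.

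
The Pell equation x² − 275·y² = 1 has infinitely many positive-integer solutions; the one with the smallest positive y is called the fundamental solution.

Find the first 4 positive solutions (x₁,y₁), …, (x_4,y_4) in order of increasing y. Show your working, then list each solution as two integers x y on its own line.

√275 → a₀=16, period (1,1,2,1,1,32); ℓ=6 even so k=5
a_0=16:  p_0=16·1+0=16,  q_0=16·0+1=1
a_1=1:  p_1=1·16+1=17,  q_1=1·1+0=1
…
a_4=1:  p_4=1·83+33=116,  q_4=1·5+2=7
a_5=1:  p_5=1·116+83=199,  q_5=1·7+5=12
→ (199, 12).  Check: 199²=39601, 275·12²=39600, difference 1.
(199+12√275)^2 = 79201 + 4776√275
(199+12√275)^3 = 31521799 + 1900836√275
(199+12√275)^4 = 12545596801 + 756527952√275

199 12
79201 4776
31521799 1900836
12545596801 756527952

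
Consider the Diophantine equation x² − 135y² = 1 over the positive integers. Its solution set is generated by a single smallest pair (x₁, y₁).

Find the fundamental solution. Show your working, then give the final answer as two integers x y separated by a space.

[11; 1,1,1,1,1,1,1,22] for √135; ℓ=8 ⇒ convergent index 7
step 0: (11, 1)  from 11·(1,0) + (0,1)
…
step 2: (23, 2)  from 1·(12,1) + (11,1)
step 3: (35, 3)  from 1·(23,2) + (12,1)
…
step 5: (93, 8)  from 1·(58,5) + (35,3)
step 6: (151, 13)  from 1·(93,8) + (58,5)
step 7: (244, 21)  from 1·(151,13) + (93,8)
(x₁, y₁) = (244, 21);  244² − 135·21² = 1 ✓

244 21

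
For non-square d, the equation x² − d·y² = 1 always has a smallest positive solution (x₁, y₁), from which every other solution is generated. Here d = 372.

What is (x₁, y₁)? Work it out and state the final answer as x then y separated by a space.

d=372: √d = [19; 3,2,12,2,3,38] (ℓ=6, even), read p_5/q_5
i=0: a=19 ⇒ p=19, q=1
…
i=2: a=2 ⇒ p=135, q=7
i=3: a=12 ⇒ p=1678, q=87
i=4: a=2 ⇒ p=3491, q=181
i=5: a=3 ⇒ p=12151, q=630
→ (12151, 630).  Check: 12151²=147646801, 372·630²=147646800, difference 1.

12151 630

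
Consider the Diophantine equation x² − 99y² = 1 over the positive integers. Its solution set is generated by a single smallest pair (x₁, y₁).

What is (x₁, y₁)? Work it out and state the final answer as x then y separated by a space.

10 1

[9; 1,18] for √99; ℓ=2 ⇒ convergent index 1
k=0  a_k=9  p_k/q_k = 9/1
k=1  a_k=1  p_k/q_k = 10/1
(x₁, y₁) = (10, 1);  10² − 99·1² = 1 ✓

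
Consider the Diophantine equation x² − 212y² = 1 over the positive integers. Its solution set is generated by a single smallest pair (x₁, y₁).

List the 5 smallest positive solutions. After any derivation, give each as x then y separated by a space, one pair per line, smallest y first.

66249 4550
8777860001 602865900
1163048894346249 79878526013650
154101652394311440001 10583744939153731800
20418160737778428282906249 1402325036868112630022750

[14; 1,1,3,1,1,…,1,1,28] for √212; ℓ=14 ⇒ convergent index 13
i=0: a=14 ⇒ p=14, q=1
i=1: a=1 ⇒ p=15, q=1
i=2: a=1 ⇒ p=29, q=2
i=3: a=3 ⇒ p=102, q=7
…
i=6: a=1 ⇒ p=364, q=25
…
i=8: a=1 ⇒ p=2781, q=191
…
i=11: a=3 ⇒ p=29135, q=2001
i=12: a=1 ⇒ p=37114, q=2549
i=13: a=1 ⇒ p=66249, q=4550
→ (66249, 4550).  Check: 66249²=4388930001, 212·4550²=4388930000, difference 1.
k=2:  x_2 = 66249·66249+212·4550·4550 = 8777860001,  y_2 = 66249·4550+4550·66249 = 602865900
k=3:  x_3 = 66249·8777860001+212·4550·602865900 = 1163048894346249,  y_3 = 66249·602865900+4550·8777860001 = 79878526013650
k=4:  x_4 = 66249·1163048894346249+212·4550·79878526013650 = 154101652394311440001,  y_4 = 66249·79878526013650+4550·1163048894346249 = 10583744939153731800
k=5:  x_5 = 66249·154101652394311440001+212·4550·10583744939153731800 = 20418160737778428282906249,  y_5 = 66249·10583744939153731800+4550·154101652394311440001 = 1402325036868112630022750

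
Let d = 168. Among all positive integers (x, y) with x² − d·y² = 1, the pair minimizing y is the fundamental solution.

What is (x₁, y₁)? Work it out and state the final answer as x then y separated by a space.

√168 = [12; 1,24, …], period ℓ=2 (even) → k=1
k=0  a_k=12  p_k/q_k = 12/1
k=1  a_k=1  p_k/q_k = 13/1
→ (13, 1).  Check: 13²=169, 168·1²=168, difference 1.

13 1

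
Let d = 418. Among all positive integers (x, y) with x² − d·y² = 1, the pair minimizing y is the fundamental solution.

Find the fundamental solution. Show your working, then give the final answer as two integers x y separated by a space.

√418 → a₀=20, period (2,4,20,4,2,40); ℓ=6 even so k=5
step 0: (20, 1)  from 20·(1,0) + (0,1)
step 1: (41, 2)  from 2·(20,1) + (1,0)
step 2: (184, 9)  from 4·(41,2) + (20,1)
…
step 4: (15068, 737)  from 4·(3721,182) + (184,9)
step 5: (33857, 1656)  from 2·(15068,737) + (3721,182)
(x₁, y₁) = (33857, 1656);  33857² − 418·1656² = 1 ✓

33857 1656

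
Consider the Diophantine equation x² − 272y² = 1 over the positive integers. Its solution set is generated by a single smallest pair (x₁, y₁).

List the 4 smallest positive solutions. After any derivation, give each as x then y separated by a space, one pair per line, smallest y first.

√272 → a₀=16, period (2,32); ℓ=2 even so k=1
i=0: a=16 ⇒ p=16, q=1
i=1: a=2 ⇒ p=33, q=2
→ (33, 2).  Check: 33²=1089, 272·2²=1088, difference 1.
k=2:  x_2 = 33·33+272·2·2 = 2177,  y_2 = 33·2+2·33 = 132
k=3:  x_3 = 33·2177+272·2·132 = 143649,  y_3 = 33·132+2·2177 = 8710
k=4:  x_4 = 33·143649+272·2·8710 = 9478657,  y_4 = 33·8710+2·143649 = 574728

33 2
2177 132
143649 8710
9478657 574728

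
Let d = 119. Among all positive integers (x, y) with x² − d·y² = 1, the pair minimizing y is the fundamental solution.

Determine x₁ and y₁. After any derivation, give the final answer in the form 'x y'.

120 11

d=119: √d = [10; 1,9,1,20] (ℓ=4, even), read p_3/q_3
k=0  a_k=10  p_k/q_k = 10/1
k=1  a_k=1  p_k/q_k = 11/1
k=2  a_k=9  p_k/q_k = 109/10
k=3  a_k=1  p_k/q_k = 120/11
fundamental: x₁=120, y₁=11  (since 14400 − 119·121 = 1)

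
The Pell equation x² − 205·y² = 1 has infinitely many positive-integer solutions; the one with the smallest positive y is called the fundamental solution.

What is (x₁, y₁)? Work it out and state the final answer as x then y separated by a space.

39689 2772

d=205: √d = [14; 3,6,1,4,1,6,3,28] (ℓ=8, even), read p_7/q_7
k=0  a_k=14  p_k/q_k = 14/1
k=1  a_k=3  p_k/q_k = 43/3
k=2  a_k=6  p_k/q_k = 272/19
k=3  a_k=1  p_k/q_k = 315/22
k=4  a_k=4  p_k/q_k = 1532/107
k=5  a_k=1  p_k/q_k = 1847/129
k=6  a_k=6  p_k/q_k = 12614/881
k=7  a_k=3  p_k/q_k = 39689/2772
fundamental: x₁=39689, y₁=2772  (since 1575216721 − 205·7683984 = 1)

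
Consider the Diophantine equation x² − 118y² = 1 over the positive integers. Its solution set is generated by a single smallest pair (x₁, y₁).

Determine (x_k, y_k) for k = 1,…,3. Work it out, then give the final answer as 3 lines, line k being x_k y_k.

306917 28254
188396089777 17343265836
115643925371868101 10645886241146970

d=118: √d = [10; 1,6,3,2,10,2,3,6,1,20] (ℓ=10, even), read p_9/q_9
i=0: a=10 ⇒ p=10, q=1
…
i=3: a=3 ⇒ p=239, q=22
…
i=5: a=10 ⇒ p=5779, q=532
…
i=8: a=6 ⇒ p=264802, q=24377
i=9: a=1 ⇒ p=306917, q=28254
(x₁, y₁) = (306917, 28254);  306917² − 118·28254² = 1 ✓
(x_2, y_2) = (306917·306917 + 118·28254·28254, 306917·28254 + 28254·306917) = (188396089777, 17343265836)
(x_3, y_3) = (306917·188396089777 + 118·28254·17343265836, 306917·17343265836 + 28254·188396089777) = (115643925371868101, 10645886241146970)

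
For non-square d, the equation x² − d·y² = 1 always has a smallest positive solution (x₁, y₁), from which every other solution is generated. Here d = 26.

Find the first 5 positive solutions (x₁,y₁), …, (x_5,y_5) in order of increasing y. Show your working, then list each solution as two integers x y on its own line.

√26 → a₀=5, period (10); ℓ=1 odd so k=1
step 0: (5, 1)  from 5·(1,0) + (0,1)
step 1: (51, 10)  from 10·(5,1) + (1,0)
fundamental: x₁=51, y₁=10  (since 2601 − 26·100 = 1)
(x_2, y_2) = (51·51 + 26·10·10, 51·10 + 10·51) = (5201, 1020)
(x_3, y_3) = (51·5201 + 26·10·1020, 51·1020 + 10·5201) = (530451, 104030)
(x_4, y_4) = (51·530451 + 26·10·104030, 51·104030 + 10·530451) = (54100801, 10610040)
(x_5, y_5) = (51·54100801 + 26·10·10610040, 51·10610040 + 10·54100801) = (5517751251, 1082120050)

51 10
5201 1020
530451 104030
54100801 10610040
5517751251 1082120050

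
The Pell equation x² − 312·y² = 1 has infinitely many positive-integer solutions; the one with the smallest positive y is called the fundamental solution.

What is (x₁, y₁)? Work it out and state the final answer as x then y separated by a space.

√312 = [17; 1,1,1,34, …], period ℓ=4 (even) → k=3
a_0=17:  p_0=17·1+0=17,  q_0=17·0+1=1
…
a_2=1:  p_2=1·18+17=35,  q_2=1·1+1=2
a_3=1:  p_3=1·35+18=53,  q_3=1·2+1=3
(x₁, y₁) = (53, 3);  53² − 312·3² = 1 ✓

53 3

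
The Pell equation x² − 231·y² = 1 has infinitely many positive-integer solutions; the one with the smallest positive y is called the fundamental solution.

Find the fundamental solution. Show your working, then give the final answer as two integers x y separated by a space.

76 5

d=231: √d = [15; 5,30] (ℓ=2, even), read p_1/q_1
step 0: (15, 1)  from 15·(1,0) + (0,1)
step 1: (76, 5)  from 5·(15,1) + (1,0)
→ (76, 5).  Check: 76²=5776, 231·5²=5775, difference 1.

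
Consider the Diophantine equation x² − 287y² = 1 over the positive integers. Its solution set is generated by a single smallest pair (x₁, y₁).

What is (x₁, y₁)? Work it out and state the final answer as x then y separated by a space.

288 17

√287 = [16; 1,15,1,32, …], period ℓ=4 (even) → k=3
a_0=16:  p_0=16·1+0=16,  q_0=16·0+1=1
…
a_2=15:  p_2=15·17+16=271,  q_2=15·1+1=16
a_3=1:  p_3=1·271+17=288,  q_3=1·16+1=17
(x₁, y₁) = (288, 17);  288² − 287·17² = 1 ✓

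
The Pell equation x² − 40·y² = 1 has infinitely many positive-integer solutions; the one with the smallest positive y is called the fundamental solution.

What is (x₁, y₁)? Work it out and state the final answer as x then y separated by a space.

√40 = [6; 3,12, …], period ℓ=2 (even) → k=1
i=0: a=6 ⇒ p=6, q=1
i=1: a=3 ⇒ p=19, q=3
(x₁, y₁) = (19, 3);  19² − 40·3² = 1 ✓

19 3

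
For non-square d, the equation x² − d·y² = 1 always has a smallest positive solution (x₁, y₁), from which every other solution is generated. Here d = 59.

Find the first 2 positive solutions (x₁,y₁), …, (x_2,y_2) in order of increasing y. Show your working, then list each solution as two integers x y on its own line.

[7; 1,2,7,2,1,14] for √59; ℓ=6 ⇒ convergent index 5
i=0: a=7 ⇒ p=7, q=1
…
i=4: a=2 ⇒ p=361, q=47
i=5: a=1 ⇒ p=530, q=69
fundamental: x₁=530, y₁=69  (since 280900 − 59·4761 = 1)
k=2:  x_2 = 530·530+59·69·69 = 561799,  y_2 = 530·69+69·530 = 73140

530 69
561799 73140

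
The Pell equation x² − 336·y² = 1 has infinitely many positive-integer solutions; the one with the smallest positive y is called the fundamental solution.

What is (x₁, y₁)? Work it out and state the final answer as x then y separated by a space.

√336 = [18; 3,36, …], period ℓ=2 (even) → k=1
i=0: a=18 ⇒ p=18, q=1
i=1: a=3 ⇒ p=55, q=3
→ (55, 3).  Check: 55²=3025, 336·3²=3024, difference 1.

55 3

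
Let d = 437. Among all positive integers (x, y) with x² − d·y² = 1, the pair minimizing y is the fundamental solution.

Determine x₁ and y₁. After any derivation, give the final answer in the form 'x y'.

[20; 1,9,2,9,1,40] for √437; ℓ=6 ⇒ convergent index 5
step 0: (20, 1)  from 20·(1,0) + (0,1)
step 1: (21, 1)  from 1·(20,1) + (1,0)
…
step 3: (439, 21)  from 2·(209,10) + (21,1)
step 4: (4160, 199)  from 9·(439,21) + (209,10)
step 5: (4599, 220)  from 1·(4160,199) + (439,21)
(x₁, y₁) = (4599, 220);  4599² − 437·220² = 1 ✓

4599 220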